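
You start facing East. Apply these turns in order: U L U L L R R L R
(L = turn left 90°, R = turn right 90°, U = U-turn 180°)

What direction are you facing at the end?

Answer: Final heading: North

Derivation:
Start: East
  U (U-turn (180°)) -> West
  L (left (90° counter-clockwise)) -> South
  U (U-turn (180°)) -> North
  L (left (90° counter-clockwise)) -> West
  L (left (90° counter-clockwise)) -> South
  R (right (90° clockwise)) -> West
  R (right (90° clockwise)) -> North
  L (left (90° counter-clockwise)) -> West
  R (right (90° clockwise)) -> North
Final: North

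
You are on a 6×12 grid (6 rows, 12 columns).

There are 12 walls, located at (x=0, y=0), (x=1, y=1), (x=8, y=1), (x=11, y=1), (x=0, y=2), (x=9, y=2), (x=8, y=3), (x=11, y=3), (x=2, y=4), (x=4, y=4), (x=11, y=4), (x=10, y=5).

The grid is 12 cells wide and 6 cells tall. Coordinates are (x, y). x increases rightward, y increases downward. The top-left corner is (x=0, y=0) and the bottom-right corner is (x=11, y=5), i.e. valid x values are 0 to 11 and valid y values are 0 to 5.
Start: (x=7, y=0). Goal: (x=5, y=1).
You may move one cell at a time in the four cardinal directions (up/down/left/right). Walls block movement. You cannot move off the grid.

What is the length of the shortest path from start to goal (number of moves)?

Answer: Shortest path length: 3

Derivation:
BFS from (x=7, y=0) until reaching (x=5, y=1):
  Distance 0: (x=7, y=0)
  Distance 1: (x=6, y=0), (x=8, y=0), (x=7, y=1)
  Distance 2: (x=5, y=0), (x=9, y=0), (x=6, y=1), (x=7, y=2)
  Distance 3: (x=4, y=0), (x=10, y=0), (x=5, y=1), (x=9, y=1), (x=6, y=2), (x=8, y=2), (x=7, y=3)  <- goal reached here
One shortest path (3 moves): (x=7, y=0) -> (x=6, y=0) -> (x=5, y=0) -> (x=5, y=1)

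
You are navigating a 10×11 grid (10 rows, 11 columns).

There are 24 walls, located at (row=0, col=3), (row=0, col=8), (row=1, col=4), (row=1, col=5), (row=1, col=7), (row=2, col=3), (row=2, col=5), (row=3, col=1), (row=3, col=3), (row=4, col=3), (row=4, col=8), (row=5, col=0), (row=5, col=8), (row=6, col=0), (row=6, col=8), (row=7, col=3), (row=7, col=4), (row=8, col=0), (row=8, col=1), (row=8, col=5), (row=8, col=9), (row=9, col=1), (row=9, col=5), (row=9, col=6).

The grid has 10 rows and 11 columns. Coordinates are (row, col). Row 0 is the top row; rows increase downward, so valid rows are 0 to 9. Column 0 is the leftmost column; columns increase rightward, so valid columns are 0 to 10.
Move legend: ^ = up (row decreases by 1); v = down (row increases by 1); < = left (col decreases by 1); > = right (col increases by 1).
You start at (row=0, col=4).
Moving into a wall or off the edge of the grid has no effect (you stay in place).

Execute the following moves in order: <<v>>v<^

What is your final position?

Answer: Final position: (row=0, col=6)

Derivation:
Start: (row=0, col=4)
  < (left): blocked, stay at (row=0, col=4)
  < (left): blocked, stay at (row=0, col=4)
  v (down): blocked, stay at (row=0, col=4)
  > (right): (row=0, col=4) -> (row=0, col=5)
  > (right): (row=0, col=5) -> (row=0, col=6)
  v (down): (row=0, col=6) -> (row=1, col=6)
  < (left): blocked, stay at (row=1, col=6)
  ^ (up): (row=1, col=6) -> (row=0, col=6)
Final: (row=0, col=6)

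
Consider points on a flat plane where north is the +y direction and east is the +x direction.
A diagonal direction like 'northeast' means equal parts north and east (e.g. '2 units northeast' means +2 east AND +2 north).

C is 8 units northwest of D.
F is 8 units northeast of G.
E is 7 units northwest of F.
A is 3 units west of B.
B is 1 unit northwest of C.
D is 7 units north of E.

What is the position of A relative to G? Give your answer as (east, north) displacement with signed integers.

Place G at the origin (east=0, north=0).
  F is 8 units northeast of G: delta (east=+8, north=+8); F at (east=8, north=8).
  E is 7 units northwest of F: delta (east=-7, north=+7); E at (east=1, north=15).
  D is 7 units north of E: delta (east=+0, north=+7); D at (east=1, north=22).
  C is 8 units northwest of D: delta (east=-8, north=+8); C at (east=-7, north=30).
  B is 1 unit northwest of C: delta (east=-1, north=+1); B at (east=-8, north=31).
  A is 3 units west of B: delta (east=-3, north=+0); A at (east=-11, north=31).
Therefore A relative to G: (east=-11, north=31).

Answer: A is at (east=-11, north=31) relative to G.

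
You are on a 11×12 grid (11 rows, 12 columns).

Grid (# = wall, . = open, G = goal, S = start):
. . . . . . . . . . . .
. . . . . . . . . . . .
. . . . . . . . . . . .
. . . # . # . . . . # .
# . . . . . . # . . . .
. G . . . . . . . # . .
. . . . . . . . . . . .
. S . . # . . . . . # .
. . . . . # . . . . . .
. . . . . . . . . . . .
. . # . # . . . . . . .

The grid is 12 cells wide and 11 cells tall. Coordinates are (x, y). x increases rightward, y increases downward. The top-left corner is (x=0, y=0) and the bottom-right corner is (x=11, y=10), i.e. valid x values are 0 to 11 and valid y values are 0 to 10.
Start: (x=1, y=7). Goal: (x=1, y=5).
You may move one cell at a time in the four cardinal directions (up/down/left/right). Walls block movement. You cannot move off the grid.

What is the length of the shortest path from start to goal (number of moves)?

Answer: Shortest path length: 2

Derivation:
BFS from (x=1, y=7) until reaching (x=1, y=5):
  Distance 0: (x=1, y=7)
  Distance 1: (x=1, y=6), (x=0, y=7), (x=2, y=7), (x=1, y=8)
  Distance 2: (x=1, y=5), (x=0, y=6), (x=2, y=6), (x=3, y=7), (x=0, y=8), (x=2, y=8), (x=1, y=9)  <- goal reached here
One shortest path (2 moves): (x=1, y=7) -> (x=1, y=6) -> (x=1, y=5)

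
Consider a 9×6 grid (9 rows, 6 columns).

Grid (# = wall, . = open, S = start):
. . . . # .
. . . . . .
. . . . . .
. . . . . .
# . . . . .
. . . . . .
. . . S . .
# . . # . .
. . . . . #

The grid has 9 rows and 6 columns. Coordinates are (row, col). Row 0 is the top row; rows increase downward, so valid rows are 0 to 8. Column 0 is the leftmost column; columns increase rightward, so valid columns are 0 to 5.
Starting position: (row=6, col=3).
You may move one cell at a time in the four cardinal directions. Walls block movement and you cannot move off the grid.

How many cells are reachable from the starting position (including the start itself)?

Answer: Reachable cells: 49

Derivation:
BFS flood-fill from (row=6, col=3):
  Distance 0: (row=6, col=3)
  Distance 1: (row=5, col=3), (row=6, col=2), (row=6, col=4)
  Distance 2: (row=4, col=3), (row=5, col=2), (row=5, col=4), (row=6, col=1), (row=6, col=5), (row=7, col=2), (row=7, col=4)
  Distance 3: (row=3, col=3), (row=4, col=2), (row=4, col=4), (row=5, col=1), (row=5, col=5), (row=6, col=0), (row=7, col=1), (row=7, col=5), (row=8, col=2), (row=8, col=4)
  Distance 4: (row=2, col=3), (row=3, col=2), (row=3, col=4), (row=4, col=1), (row=4, col=5), (row=5, col=0), (row=8, col=1), (row=8, col=3)
  Distance 5: (row=1, col=3), (row=2, col=2), (row=2, col=4), (row=3, col=1), (row=3, col=5), (row=8, col=0)
  Distance 6: (row=0, col=3), (row=1, col=2), (row=1, col=4), (row=2, col=1), (row=2, col=5), (row=3, col=0)
  Distance 7: (row=0, col=2), (row=1, col=1), (row=1, col=5), (row=2, col=0)
  Distance 8: (row=0, col=1), (row=0, col=5), (row=1, col=0)
  Distance 9: (row=0, col=0)
Total reachable: 49 (grid has 49 open cells total)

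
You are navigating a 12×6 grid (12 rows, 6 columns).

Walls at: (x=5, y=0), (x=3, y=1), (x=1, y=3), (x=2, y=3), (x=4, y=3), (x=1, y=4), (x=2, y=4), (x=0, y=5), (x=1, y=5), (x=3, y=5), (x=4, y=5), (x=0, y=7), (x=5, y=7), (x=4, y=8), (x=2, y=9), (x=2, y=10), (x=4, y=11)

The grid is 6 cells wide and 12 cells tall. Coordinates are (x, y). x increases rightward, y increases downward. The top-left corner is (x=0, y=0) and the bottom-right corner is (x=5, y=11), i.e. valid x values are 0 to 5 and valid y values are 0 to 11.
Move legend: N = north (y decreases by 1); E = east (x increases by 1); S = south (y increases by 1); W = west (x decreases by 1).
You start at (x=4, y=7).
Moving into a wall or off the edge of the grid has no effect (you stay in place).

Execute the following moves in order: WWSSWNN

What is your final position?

Answer: Final position: (x=1, y=6)

Derivation:
Start: (x=4, y=7)
  W (west): (x=4, y=7) -> (x=3, y=7)
  W (west): (x=3, y=7) -> (x=2, y=7)
  S (south): (x=2, y=7) -> (x=2, y=8)
  S (south): blocked, stay at (x=2, y=8)
  W (west): (x=2, y=8) -> (x=1, y=8)
  N (north): (x=1, y=8) -> (x=1, y=7)
  N (north): (x=1, y=7) -> (x=1, y=6)
Final: (x=1, y=6)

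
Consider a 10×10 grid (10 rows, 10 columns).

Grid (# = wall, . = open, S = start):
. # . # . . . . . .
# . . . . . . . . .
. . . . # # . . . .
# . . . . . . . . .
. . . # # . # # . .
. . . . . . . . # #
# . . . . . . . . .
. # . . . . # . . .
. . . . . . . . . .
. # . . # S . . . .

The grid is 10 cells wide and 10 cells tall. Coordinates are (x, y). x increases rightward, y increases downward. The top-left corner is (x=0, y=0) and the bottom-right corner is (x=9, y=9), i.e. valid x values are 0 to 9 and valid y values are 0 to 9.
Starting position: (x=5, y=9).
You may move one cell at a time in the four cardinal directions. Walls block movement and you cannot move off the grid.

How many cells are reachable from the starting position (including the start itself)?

Answer: Reachable cells: 82

Derivation:
BFS flood-fill from (x=5, y=9):
  Distance 0: (x=5, y=9)
  Distance 1: (x=5, y=8), (x=6, y=9)
  Distance 2: (x=5, y=7), (x=4, y=8), (x=6, y=8), (x=7, y=9)
  Distance 3: (x=5, y=6), (x=4, y=7), (x=3, y=8), (x=7, y=8), (x=8, y=9)
  Distance 4: (x=5, y=5), (x=4, y=6), (x=6, y=6), (x=3, y=7), (x=7, y=7), (x=2, y=8), (x=8, y=8), (x=3, y=9), (x=9, y=9)
  Distance 5: (x=5, y=4), (x=4, y=5), (x=6, y=5), (x=3, y=6), (x=7, y=6), (x=2, y=7), (x=8, y=7), (x=1, y=8), (x=9, y=8), (x=2, y=9)
  Distance 6: (x=5, y=3), (x=3, y=5), (x=7, y=5), (x=2, y=6), (x=8, y=6), (x=9, y=7), (x=0, y=8)
  Distance 7: (x=4, y=3), (x=6, y=3), (x=2, y=5), (x=1, y=6), (x=9, y=6), (x=0, y=7), (x=0, y=9)
  Distance 8: (x=6, y=2), (x=3, y=3), (x=7, y=3), (x=2, y=4), (x=1, y=5)
  Distance 9: (x=6, y=1), (x=3, y=2), (x=7, y=2), (x=2, y=3), (x=8, y=3), (x=1, y=4), (x=0, y=5)
  Distance 10: (x=6, y=0), (x=3, y=1), (x=5, y=1), (x=7, y=1), (x=2, y=2), (x=8, y=2), (x=1, y=3), (x=9, y=3), (x=0, y=4), (x=8, y=4)
  Distance 11: (x=5, y=0), (x=7, y=0), (x=2, y=1), (x=4, y=1), (x=8, y=1), (x=1, y=2), (x=9, y=2), (x=9, y=4)
  Distance 12: (x=2, y=0), (x=4, y=0), (x=8, y=0), (x=1, y=1), (x=9, y=1), (x=0, y=2)
  Distance 13: (x=9, y=0)
Total reachable: 82 (grid has 83 open cells total)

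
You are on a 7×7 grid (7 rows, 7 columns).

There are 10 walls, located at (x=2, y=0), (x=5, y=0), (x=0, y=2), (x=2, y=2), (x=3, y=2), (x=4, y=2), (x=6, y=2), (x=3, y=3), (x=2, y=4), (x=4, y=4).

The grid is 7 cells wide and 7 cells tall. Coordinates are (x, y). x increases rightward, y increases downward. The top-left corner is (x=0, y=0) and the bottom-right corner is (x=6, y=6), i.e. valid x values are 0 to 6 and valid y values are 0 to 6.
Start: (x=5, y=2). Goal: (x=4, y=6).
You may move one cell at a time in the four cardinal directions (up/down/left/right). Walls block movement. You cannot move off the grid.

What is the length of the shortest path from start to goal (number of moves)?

Answer: Shortest path length: 5

Derivation:
BFS from (x=5, y=2) until reaching (x=4, y=6):
  Distance 0: (x=5, y=2)
  Distance 1: (x=5, y=1), (x=5, y=3)
  Distance 2: (x=4, y=1), (x=6, y=1), (x=4, y=3), (x=6, y=3), (x=5, y=4)
  Distance 3: (x=4, y=0), (x=6, y=0), (x=3, y=1), (x=6, y=4), (x=5, y=5)
  Distance 4: (x=3, y=0), (x=2, y=1), (x=4, y=5), (x=6, y=5), (x=5, y=6)
  Distance 5: (x=1, y=1), (x=3, y=5), (x=4, y=6), (x=6, y=6)  <- goal reached here
One shortest path (5 moves): (x=5, y=2) -> (x=5, y=3) -> (x=5, y=4) -> (x=5, y=5) -> (x=4, y=5) -> (x=4, y=6)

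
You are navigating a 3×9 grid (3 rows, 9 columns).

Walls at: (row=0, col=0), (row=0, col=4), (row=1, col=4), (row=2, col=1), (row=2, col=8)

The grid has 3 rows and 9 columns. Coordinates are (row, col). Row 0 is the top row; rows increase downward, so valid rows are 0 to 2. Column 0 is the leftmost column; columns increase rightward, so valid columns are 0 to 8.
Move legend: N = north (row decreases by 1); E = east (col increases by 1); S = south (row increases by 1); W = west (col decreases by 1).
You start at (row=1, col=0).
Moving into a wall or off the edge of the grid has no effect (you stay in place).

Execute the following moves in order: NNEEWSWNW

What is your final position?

Answer: Final position: (row=1, col=0)

Derivation:
Start: (row=1, col=0)
  N (north): blocked, stay at (row=1, col=0)
  N (north): blocked, stay at (row=1, col=0)
  E (east): (row=1, col=0) -> (row=1, col=1)
  E (east): (row=1, col=1) -> (row=1, col=2)
  W (west): (row=1, col=2) -> (row=1, col=1)
  S (south): blocked, stay at (row=1, col=1)
  W (west): (row=1, col=1) -> (row=1, col=0)
  N (north): blocked, stay at (row=1, col=0)
  W (west): blocked, stay at (row=1, col=0)
Final: (row=1, col=0)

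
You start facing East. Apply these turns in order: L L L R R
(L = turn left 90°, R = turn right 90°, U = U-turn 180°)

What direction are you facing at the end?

Start: East
  L (left (90° counter-clockwise)) -> North
  L (left (90° counter-clockwise)) -> West
  L (left (90° counter-clockwise)) -> South
  R (right (90° clockwise)) -> West
  R (right (90° clockwise)) -> North
Final: North

Answer: Final heading: North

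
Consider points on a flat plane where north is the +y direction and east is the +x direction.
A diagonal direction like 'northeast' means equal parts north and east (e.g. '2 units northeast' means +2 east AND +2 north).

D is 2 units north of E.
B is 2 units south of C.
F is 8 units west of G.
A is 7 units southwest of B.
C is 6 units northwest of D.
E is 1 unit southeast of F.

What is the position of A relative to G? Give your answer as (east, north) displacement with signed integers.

Place G at the origin (east=0, north=0).
  F is 8 units west of G: delta (east=-8, north=+0); F at (east=-8, north=0).
  E is 1 unit southeast of F: delta (east=+1, north=-1); E at (east=-7, north=-1).
  D is 2 units north of E: delta (east=+0, north=+2); D at (east=-7, north=1).
  C is 6 units northwest of D: delta (east=-6, north=+6); C at (east=-13, north=7).
  B is 2 units south of C: delta (east=+0, north=-2); B at (east=-13, north=5).
  A is 7 units southwest of B: delta (east=-7, north=-7); A at (east=-20, north=-2).
Therefore A relative to G: (east=-20, north=-2).

Answer: A is at (east=-20, north=-2) relative to G.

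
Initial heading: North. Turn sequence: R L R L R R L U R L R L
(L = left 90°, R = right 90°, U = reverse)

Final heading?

Start: North
  R (right (90° clockwise)) -> East
  L (left (90° counter-clockwise)) -> North
  R (right (90° clockwise)) -> East
  L (left (90° counter-clockwise)) -> North
  R (right (90° clockwise)) -> East
  R (right (90° clockwise)) -> South
  L (left (90° counter-clockwise)) -> East
  U (U-turn (180°)) -> West
  R (right (90° clockwise)) -> North
  L (left (90° counter-clockwise)) -> West
  R (right (90° clockwise)) -> North
  L (left (90° counter-clockwise)) -> West
Final: West

Answer: Final heading: West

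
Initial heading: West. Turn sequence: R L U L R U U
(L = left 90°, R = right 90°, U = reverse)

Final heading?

Start: West
  R (right (90° clockwise)) -> North
  L (left (90° counter-clockwise)) -> West
  U (U-turn (180°)) -> East
  L (left (90° counter-clockwise)) -> North
  R (right (90° clockwise)) -> East
  U (U-turn (180°)) -> West
  U (U-turn (180°)) -> East
Final: East

Answer: Final heading: East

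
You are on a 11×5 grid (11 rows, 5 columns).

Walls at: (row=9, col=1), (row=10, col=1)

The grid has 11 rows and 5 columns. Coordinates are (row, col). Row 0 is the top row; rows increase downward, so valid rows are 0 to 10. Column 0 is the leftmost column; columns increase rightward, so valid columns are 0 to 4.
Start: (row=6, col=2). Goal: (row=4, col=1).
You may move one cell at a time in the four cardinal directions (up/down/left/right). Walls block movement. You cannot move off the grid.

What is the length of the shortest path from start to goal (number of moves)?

Answer: Shortest path length: 3

Derivation:
BFS from (row=6, col=2) until reaching (row=4, col=1):
  Distance 0: (row=6, col=2)
  Distance 1: (row=5, col=2), (row=6, col=1), (row=6, col=3), (row=7, col=2)
  Distance 2: (row=4, col=2), (row=5, col=1), (row=5, col=3), (row=6, col=0), (row=6, col=4), (row=7, col=1), (row=7, col=3), (row=8, col=2)
  Distance 3: (row=3, col=2), (row=4, col=1), (row=4, col=3), (row=5, col=0), (row=5, col=4), (row=7, col=0), (row=7, col=4), (row=8, col=1), (row=8, col=3), (row=9, col=2)  <- goal reached here
One shortest path (3 moves): (row=6, col=2) -> (row=6, col=1) -> (row=5, col=1) -> (row=4, col=1)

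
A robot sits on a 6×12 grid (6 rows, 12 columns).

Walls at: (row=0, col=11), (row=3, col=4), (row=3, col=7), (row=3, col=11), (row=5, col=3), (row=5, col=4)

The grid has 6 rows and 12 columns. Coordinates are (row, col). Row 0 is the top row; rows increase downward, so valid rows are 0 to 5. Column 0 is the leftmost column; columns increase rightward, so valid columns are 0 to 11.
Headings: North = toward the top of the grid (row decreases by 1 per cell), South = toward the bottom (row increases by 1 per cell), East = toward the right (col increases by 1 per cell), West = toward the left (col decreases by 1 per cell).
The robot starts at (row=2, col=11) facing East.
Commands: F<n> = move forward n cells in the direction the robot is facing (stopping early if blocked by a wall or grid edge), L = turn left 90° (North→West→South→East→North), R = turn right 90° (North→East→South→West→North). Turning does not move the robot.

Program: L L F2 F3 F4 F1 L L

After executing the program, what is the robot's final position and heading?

Start: (row=2, col=11), facing East
  L: turn left, now facing North
  L: turn left, now facing West
  F2: move forward 2, now at (row=2, col=9)
  F3: move forward 3, now at (row=2, col=6)
  F4: move forward 4, now at (row=2, col=2)
  F1: move forward 1, now at (row=2, col=1)
  L: turn left, now facing South
  L: turn left, now facing East
Final: (row=2, col=1), facing East

Answer: Final position: (row=2, col=1), facing East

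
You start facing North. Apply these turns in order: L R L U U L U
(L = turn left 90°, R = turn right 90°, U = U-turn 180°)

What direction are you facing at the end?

Answer: Final heading: North

Derivation:
Start: North
  L (left (90° counter-clockwise)) -> West
  R (right (90° clockwise)) -> North
  L (left (90° counter-clockwise)) -> West
  U (U-turn (180°)) -> East
  U (U-turn (180°)) -> West
  L (left (90° counter-clockwise)) -> South
  U (U-turn (180°)) -> North
Final: North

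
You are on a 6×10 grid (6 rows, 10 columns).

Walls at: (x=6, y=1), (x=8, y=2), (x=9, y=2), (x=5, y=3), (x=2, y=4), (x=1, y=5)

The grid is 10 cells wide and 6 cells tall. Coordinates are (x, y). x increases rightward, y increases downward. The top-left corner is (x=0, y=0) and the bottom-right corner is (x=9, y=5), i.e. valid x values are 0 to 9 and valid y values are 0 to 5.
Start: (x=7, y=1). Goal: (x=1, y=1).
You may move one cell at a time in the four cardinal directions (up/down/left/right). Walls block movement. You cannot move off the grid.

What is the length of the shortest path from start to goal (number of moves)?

BFS from (x=7, y=1) until reaching (x=1, y=1):
  Distance 0: (x=7, y=1)
  Distance 1: (x=7, y=0), (x=8, y=1), (x=7, y=2)
  Distance 2: (x=6, y=0), (x=8, y=0), (x=9, y=1), (x=6, y=2), (x=7, y=3)
  Distance 3: (x=5, y=0), (x=9, y=0), (x=5, y=2), (x=6, y=3), (x=8, y=3), (x=7, y=4)
  Distance 4: (x=4, y=0), (x=5, y=1), (x=4, y=2), (x=9, y=3), (x=6, y=4), (x=8, y=4), (x=7, y=5)
  Distance 5: (x=3, y=0), (x=4, y=1), (x=3, y=2), (x=4, y=3), (x=5, y=4), (x=9, y=4), (x=6, y=5), (x=8, y=5)
  Distance 6: (x=2, y=0), (x=3, y=1), (x=2, y=2), (x=3, y=3), (x=4, y=4), (x=5, y=5), (x=9, y=5)
  Distance 7: (x=1, y=0), (x=2, y=1), (x=1, y=2), (x=2, y=3), (x=3, y=4), (x=4, y=5)
  Distance 8: (x=0, y=0), (x=1, y=1), (x=0, y=2), (x=1, y=3), (x=3, y=5)  <- goal reached here
One shortest path (8 moves): (x=7, y=1) -> (x=7, y=0) -> (x=6, y=0) -> (x=5, y=0) -> (x=4, y=0) -> (x=3, y=0) -> (x=2, y=0) -> (x=1, y=0) -> (x=1, y=1)

Answer: Shortest path length: 8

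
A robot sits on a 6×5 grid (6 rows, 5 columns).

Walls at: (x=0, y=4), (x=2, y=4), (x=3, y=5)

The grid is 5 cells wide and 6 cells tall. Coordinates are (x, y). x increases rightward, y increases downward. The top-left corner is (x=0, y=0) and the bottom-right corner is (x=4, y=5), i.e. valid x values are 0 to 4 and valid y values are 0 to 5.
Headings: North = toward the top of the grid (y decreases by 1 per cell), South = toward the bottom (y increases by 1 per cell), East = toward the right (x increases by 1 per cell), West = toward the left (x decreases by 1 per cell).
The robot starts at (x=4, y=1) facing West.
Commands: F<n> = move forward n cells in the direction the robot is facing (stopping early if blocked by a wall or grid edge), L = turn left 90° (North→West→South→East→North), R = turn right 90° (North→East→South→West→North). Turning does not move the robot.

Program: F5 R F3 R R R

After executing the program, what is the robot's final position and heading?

Answer: Final position: (x=0, y=0), facing West

Derivation:
Start: (x=4, y=1), facing West
  F5: move forward 4/5 (blocked), now at (x=0, y=1)
  R: turn right, now facing North
  F3: move forward 1/3 (blocked), now at (x=0, y=0)
  R: turn right, now facing East
  R: turn right, now facing South
  R: turn right, now facing West
Final: (x=0, y=0), facing West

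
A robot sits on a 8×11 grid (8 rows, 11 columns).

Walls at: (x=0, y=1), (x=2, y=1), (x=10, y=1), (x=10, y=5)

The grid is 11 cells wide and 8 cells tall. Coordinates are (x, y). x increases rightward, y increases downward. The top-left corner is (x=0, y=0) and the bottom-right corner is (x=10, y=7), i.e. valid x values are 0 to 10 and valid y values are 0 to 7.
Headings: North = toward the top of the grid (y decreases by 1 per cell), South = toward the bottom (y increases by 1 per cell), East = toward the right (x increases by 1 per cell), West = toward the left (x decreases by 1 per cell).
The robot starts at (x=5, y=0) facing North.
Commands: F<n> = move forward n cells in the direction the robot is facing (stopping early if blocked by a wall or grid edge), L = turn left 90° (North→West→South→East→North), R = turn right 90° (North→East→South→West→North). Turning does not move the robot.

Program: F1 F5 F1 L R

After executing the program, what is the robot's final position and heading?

Start: (x=5, y=0), facing North
  F1: move forward 0/1 (blocked), now at (x=5, y=0)
  F5: move forward 0/5 (blocked), now at (x=5, y=0)
  F1: move forward 0/1 (blocked), now at (x=5, y=0)
  L: turn left, now facing West
  R: turn right, now facing North
Final: (x=5, y=0), facing North

Answer: Final position: (x=5, y=0), facing North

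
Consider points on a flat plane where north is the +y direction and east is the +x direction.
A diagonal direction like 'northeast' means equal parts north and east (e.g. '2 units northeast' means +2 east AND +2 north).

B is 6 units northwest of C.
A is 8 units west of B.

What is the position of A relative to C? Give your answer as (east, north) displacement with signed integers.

Answer: A is at (east=-14, north=6) relative to C.

Derivation:
Place C at the origin (east=0, north=0).
  B is 6 units northwest of C: delta (east=-6, north=+6); B at (east=-6, north=6).
  A is 8 units west of B: delta (east=-8, north=+0); A at (east=-14, north=6).
Therefore A relative to C: (east=-14, north=6).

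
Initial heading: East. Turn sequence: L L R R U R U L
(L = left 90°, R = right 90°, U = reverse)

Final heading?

Start: East
  L (left (90° counter-clockwise)) -> North
  L (left (90° counter-clockwise)) -> West
  R (right (90° clockwise)) -> North
  R (right (90° clockwise)) -> East
  U (U-turn (180°)) -> West
  R (right (90° clockwise)) -> North
  U (U-turn (180°)) -> South
  L (left (90° counter-clockwise)) -> East
Final: East

Answer: Final heading: East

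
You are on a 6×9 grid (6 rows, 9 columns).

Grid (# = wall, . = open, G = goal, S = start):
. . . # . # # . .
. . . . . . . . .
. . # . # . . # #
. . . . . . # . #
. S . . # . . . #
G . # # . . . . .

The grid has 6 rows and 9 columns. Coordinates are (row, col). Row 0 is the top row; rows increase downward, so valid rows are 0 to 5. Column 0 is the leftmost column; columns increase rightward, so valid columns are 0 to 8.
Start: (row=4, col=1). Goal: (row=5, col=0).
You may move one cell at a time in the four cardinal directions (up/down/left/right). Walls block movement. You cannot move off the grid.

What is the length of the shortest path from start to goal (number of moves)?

BFS from (row=4, col=1) until reaching (row=5, col=0):
  Distance 0: (row=4, col=1)
  Distance 1: (row=3, col=1), (row=4, col=0), (row=4, col=2), (row=5, col=1)
  Distance 2: (row=2, col=1), (row=3, col=0), (row=3, col=2), (row=4, col=3), (row=5, col=0)  <- goal reached here
One shortest path (2 moves): (row=4, col=1) -> (row=4, col=0) -> (row=5, col=0)

Answer: Shortest path length: 2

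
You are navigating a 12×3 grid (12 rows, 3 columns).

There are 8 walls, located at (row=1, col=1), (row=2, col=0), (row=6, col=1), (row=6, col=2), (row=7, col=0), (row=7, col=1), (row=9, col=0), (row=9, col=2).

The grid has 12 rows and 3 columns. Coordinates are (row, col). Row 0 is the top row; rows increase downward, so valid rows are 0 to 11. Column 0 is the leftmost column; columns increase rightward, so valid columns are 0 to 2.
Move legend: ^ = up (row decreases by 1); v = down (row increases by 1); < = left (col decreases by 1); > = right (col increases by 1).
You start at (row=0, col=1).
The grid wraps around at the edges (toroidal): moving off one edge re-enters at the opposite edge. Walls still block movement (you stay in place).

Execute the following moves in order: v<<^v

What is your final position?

Start: (row=0, col=1)
  v (down): blocked, stay at (row=0, col=1)
  < (left): (row=0, col=1) -> (row=0, col=0)
  < (left): (row=0, col=0) -> (row=0, col=2)
  ^ (up): (row=0, col=2) -> (row=11, col=2)
  v (down): (row=11, col=2) -> (row=0, col=2)
Final: (row=0, col=2)

Answer: Final position: (row=0, col=2)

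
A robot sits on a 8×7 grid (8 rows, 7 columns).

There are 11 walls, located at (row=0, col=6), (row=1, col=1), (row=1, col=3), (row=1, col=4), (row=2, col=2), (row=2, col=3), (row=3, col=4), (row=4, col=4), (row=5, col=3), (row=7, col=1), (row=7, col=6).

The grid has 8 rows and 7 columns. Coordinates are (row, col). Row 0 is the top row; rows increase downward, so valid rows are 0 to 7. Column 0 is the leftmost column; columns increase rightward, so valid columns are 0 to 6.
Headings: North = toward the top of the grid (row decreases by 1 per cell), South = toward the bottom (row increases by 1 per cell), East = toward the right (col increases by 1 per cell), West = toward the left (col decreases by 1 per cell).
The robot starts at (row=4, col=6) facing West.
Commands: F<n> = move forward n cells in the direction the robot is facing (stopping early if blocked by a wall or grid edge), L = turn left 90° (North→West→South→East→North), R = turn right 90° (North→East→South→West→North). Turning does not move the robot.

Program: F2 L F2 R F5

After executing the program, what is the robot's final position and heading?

Answer: Final position: (row=6, col=0), facing West

Derivation:
Start: (row=4, col=6), facing West
  F2: move forward 1/2 (blocked), now at (row=4, col=5)
  L: turn left, now facing South
  F2: move forward 2, now at (row=6, col=5)
  R: turn right, now facing West
  F5: move forward 5, now at (row=6, col=0)
Final: (row=6, col=0), facing West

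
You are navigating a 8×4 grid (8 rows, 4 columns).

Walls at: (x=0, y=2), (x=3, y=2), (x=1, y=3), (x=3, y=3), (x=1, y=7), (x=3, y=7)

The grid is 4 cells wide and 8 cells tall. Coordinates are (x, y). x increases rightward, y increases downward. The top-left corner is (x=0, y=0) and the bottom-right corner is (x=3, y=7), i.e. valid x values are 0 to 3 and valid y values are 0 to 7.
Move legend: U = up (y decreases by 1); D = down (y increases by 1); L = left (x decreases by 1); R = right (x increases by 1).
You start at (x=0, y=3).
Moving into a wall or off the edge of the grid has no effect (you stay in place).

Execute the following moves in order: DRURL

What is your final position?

Answer: Final position: (x=1, y=4)

Derivation:
Start: (x=0, y=3)
  D (down): (x=0, y=3) -> (x=0, y=4)
  R (right): (x=0, y=4) -> (x=1, y=4)
  U (up): blocked, stay at (x=1, y=4)
  R (right): (x=1, y=4) -> (x=2, y=4)
  L (left): (x=2, y=4) -> (x=1, y=4)
Final: (x=1, y=4)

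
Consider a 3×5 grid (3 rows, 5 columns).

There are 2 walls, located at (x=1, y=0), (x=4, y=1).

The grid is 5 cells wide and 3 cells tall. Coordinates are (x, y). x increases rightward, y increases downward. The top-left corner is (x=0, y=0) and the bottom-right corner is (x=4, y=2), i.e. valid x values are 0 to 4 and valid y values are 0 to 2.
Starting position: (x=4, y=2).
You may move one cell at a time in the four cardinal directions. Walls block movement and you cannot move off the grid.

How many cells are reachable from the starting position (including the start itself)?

Answer: Reachable cells: 13

Derivation:
BFS flood-fill from (x=4, y=2):
  Distance 0: (x=4, y=2)
  Distance 1: (x=3, y=2)
  Distance 2: (x=3, y=1), (x=2, y=2)
  Distance 3: (x=3, y=0), (x=2, y=1), (x=1, y=2)
  Distance 4: (x=2, y=0), (x=4, y=0), (x=1, y=1), (x=0, y=2)
  Distance 5: (x=0, y=1)
  Distance 6: (x=0, y=0)
Total reachable: 13 (grid has 13 open cells total)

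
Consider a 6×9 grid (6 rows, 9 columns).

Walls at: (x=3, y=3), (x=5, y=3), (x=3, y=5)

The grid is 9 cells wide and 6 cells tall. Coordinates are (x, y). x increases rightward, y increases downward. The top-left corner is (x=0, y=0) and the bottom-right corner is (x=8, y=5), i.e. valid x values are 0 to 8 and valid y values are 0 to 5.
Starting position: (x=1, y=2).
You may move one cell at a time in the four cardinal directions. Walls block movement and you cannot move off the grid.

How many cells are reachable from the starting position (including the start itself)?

Answer: Reachable cells: 51

Derivation:
BFS flood-fill from (x=1, y=2):
  Distance 0: (x=1, y=2)
  Distance 1: (x=1, y=1), (x=0, y=2), (x=2, y=2), (x=1, y=3)
  Distance 2: (x=1, y=0), (x=0, y=1), (x=2, y=1), (x=3, y=2), (x=0, y=3), (x=2, y=3), (x=1, y=4)
  Distance 3: (x=0, y=0), (x=2, y=0), (x=3, y=1), (x=4, y=2), (x=0, y=4), (x=2, y=4), (x=1, y=5)
  Distance 4: (x=3, y=0), (x=4, y=1), (x=5, y=2), (x=4, y=3), (x=3, y=4), (x=0, y=5), (x=2, y=5)
  Distance 5: (x=4, y=0), (x=5, y=1), (x=6, y=2), (x=4, y=4)
  Distance 6: (x=5, y=0), (x=6, y=1), (x=7, y=2), (x=6, y=3), (x=5, y=4), (x=4, y=5)
  Distance 7: (x=6, y=0), (x=7, y=1), (x=8, y=2), (x=7, y=3), (x=6, y=4), (x=5, y=5)
  Distance 8: (x=7, y=0), (x=8, y=1), (x=8, y=3), (x=7, y=4), (x=6, y=5)
  Distance 9: (x=8, y=0), (x=8, y=4), (x=7, y=5)
  Distance 10: (x=8, y=5)
Total reachable: 51 (grid has 51 open cells total)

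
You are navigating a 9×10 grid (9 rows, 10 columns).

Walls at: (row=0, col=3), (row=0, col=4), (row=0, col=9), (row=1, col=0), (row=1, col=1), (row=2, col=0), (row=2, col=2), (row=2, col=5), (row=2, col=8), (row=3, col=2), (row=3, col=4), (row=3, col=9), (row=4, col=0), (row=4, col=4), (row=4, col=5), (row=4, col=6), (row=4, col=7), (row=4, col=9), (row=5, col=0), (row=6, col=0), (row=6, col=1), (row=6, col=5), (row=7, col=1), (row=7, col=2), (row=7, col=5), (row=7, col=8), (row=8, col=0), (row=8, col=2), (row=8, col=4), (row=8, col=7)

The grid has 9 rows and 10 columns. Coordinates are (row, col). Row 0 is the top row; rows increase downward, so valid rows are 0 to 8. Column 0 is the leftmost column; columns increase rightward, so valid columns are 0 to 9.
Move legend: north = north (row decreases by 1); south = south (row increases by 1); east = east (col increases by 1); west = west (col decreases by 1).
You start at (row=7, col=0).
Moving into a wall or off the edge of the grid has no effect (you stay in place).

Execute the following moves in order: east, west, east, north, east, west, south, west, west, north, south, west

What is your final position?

Answer: Final position: (row=7, col=0)

Derivation:
Start: (row=7, col=0)
  east (east): blocked, stay at (row=7, col=0)
  west (west): blocked, stay at (row=7, col=0)
  east (east): blocked, stay at (row=7, col=0)
  north (north): blocked, stay at (row=7, col=0)
  east (east): blocked, stay at (row=7, col=0)
  west (west): blocked, stay at (row=7, col=0)
  south (south): blocked, stay at (row=7, col=0)
  west (west): blocked, stay at (row=7, col=0)
  west (west): blocked, stay at (row=7, col=0)
  north (north): blocked, stay at (row=7, col=0)
  south (south): blocked, stay at (row=7, col=0)
  west (west): blocked, stay at (row=7, col=0)
Final: (row=7, col=0)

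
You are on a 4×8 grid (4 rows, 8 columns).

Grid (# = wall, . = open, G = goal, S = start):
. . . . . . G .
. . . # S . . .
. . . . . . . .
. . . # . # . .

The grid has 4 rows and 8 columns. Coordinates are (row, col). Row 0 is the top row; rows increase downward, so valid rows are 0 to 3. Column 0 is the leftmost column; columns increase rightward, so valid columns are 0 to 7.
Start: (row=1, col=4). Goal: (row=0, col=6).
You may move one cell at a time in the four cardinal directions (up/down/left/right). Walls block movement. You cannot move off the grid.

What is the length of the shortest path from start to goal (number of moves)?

BFS from (row=1, col=4) until reaching (row=0, col=6):
  Distance 0: (row=1, col=4)
  Distance 1: (row=0, col=4), (row=1, col=5), (row=2, col=4)
  Distance 2: (row=0, col=3), (row=0, col=5), (row=1, col=6), (row=2, col=3), (row=2, col=5), (row=3, col=4)
  Distance 3: (row=0, col=2), (row=0, col=6), (row=1, col=7), (row=2, col=2), (row=2, col=6)  <- goal reached here
One shortest path (3 moves): (row=1, col=4) -> (row=1, col=5) -> (row=1, col=6) -> (row=0, col=6)

Answer: Shortest path length: 3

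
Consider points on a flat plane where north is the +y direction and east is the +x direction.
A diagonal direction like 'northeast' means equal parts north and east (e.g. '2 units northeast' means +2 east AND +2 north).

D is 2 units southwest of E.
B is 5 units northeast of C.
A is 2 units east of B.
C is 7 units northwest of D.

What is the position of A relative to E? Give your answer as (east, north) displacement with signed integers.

Answer: A is at (east=-2, north=10) relative to E.

Derivation:
Place E at the origin (east=0, north=0).
  D is 2 units southwest of E: delta (east=-2, north=-2); D at (east=-2, north=-2).
  C is 7 units northwest of D: delta (east=-7, north=+7); C at (east=-9, north=5).
  B is 5 units northeast of C: delta (east=+5, north=+5); B at (east=-4, north=10).
  A is 2 units east of B: delta (east=+2, north=+0); A at (east=-2, north=10).
Therefore A relative to E: (east=-2, north=10).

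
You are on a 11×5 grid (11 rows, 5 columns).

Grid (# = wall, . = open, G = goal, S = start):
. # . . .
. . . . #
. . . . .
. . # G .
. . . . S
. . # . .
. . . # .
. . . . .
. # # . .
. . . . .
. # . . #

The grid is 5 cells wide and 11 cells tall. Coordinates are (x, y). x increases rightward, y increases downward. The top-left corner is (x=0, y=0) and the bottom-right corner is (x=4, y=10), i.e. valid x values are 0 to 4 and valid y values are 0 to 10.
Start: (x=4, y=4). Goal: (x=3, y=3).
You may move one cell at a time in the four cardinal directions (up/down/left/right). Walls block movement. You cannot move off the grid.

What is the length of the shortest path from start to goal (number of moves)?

Answer: Shortest path length: 2

Derivation:
BFS from (x=4, y=4) until reaching (x=3, y=3):
  Distance 0: (x=4, y=4)
  Distance 1: (x=4, y=3), (x=3, y=4), (x=4, y=5)
  Distance 2: (x=4, y=2), (x=3, y=3), (x=2, y=4), (x=3, y=5), (x=4, y=6)  <- goal reached here
One shortest path (2 moves): (x=4, y=4) -> (x=3, y=4) -> (x=3, y=3)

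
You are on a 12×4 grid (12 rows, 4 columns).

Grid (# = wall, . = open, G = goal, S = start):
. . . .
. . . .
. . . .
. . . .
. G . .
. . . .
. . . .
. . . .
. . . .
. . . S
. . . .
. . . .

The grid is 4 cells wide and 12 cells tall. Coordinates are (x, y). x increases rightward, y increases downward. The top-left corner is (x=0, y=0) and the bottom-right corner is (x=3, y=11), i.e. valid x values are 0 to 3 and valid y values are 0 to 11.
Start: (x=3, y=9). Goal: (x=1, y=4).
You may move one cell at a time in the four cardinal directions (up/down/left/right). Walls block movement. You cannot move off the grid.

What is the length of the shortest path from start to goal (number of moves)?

BFS from (x=3, y=9) until reaching (x=1, y=4):
  Distance 0: (x=3, y=9)
  Distance 1: (x=3, y=8), (x=2, y=9), (x=3, y=10)
  Distance 2: (x=3, y=7), (x=2, y=8), (x=1, y=9), (x=2, y=10), (x=3, y=11)
  Distance 3: (x=3, y=6), (x=2, y=7), (x=1, y=8), (x=0, y=9), (x=1, y=10), (x=2, y=11)
  Distance 4: (x=3, y=5), (x=2, y=6), (x=1, y=7), (x=0, y=8), (x=0, y=10), (x=1, y=11)
  Distance 5: (x=3, y=4), (x=2, y=5), (x=1, y=6), (x=0, y=7), (x=0, y=11)
  Distance 6: (x=3, y=3), (x=2, y=4), (x=1, y=5), (x=0, y=6)
  Distance 7: (x=3, y=2), (x=2, y=3), (x=1, y=4), (x=0, y=5)  <- goal reached here
One shortest path (7 moves): (x=3, y=9) -> (x=2, y=9) -> (x=1, y=9) -> (x=1, y=8) -> (x=1, y=7) -> (x=1, y=6) -> (x=1, y=5) -> (x=1, y=4)

Answer: Shortest path length: 7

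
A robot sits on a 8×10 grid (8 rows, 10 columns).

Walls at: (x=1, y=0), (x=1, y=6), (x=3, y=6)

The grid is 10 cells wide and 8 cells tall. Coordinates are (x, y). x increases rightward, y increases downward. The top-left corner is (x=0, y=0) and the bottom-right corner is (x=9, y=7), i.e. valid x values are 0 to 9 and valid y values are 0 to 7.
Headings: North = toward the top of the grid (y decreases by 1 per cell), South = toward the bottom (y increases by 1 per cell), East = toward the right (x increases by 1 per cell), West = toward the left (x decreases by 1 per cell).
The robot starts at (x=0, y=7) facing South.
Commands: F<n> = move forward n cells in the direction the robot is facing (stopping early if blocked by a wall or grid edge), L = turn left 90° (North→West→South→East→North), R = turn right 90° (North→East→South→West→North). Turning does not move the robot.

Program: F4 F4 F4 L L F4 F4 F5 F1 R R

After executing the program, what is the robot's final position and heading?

Answer: Final position: (x=0, y=0), facing South

Derivation:
Start: (x=0, y=7), facing South
  [×3]F4: move forward 0/4 (blocked), now at (x=0, y=7)
  L: turn left, now facing East
  L: turn left, now facing North
  F4: move forward 4, now at (x=0, y=3)
  F4: move forward 3/4 (blocked), now at (x=0, y=0)
  F5: move forward 0/5 (blocked), now at (x=0, y=0)
  F1: move forward 0/1 (blocked), now at (x=0, y=0)
  R: turn right, now facing East
  R: turn right, now facing South
Final: (x=0, y=0), facing South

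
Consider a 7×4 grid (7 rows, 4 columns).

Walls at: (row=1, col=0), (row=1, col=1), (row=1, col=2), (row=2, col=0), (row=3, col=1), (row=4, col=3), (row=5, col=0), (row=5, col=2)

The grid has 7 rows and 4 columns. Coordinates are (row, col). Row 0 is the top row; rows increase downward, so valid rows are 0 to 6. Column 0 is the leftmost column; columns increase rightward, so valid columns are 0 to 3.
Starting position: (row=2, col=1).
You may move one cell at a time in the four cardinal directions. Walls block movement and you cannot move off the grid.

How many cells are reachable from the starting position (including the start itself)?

BFS flood-fill from (row=2, col=1):
  Distance 0: (row=2, col=1)
  Distance 1: (row=2, col=2)
  Distance 2: (row=2, col=3), (row=3, col=2)
  Distance 3: (row=1, col=3), (row=3, col=3), (row=4, col=2)
  Distance 4: (row=0, col=3), (row=4, col=1)
  Distance 5: (row=0, col=2), (row=4, col=0), (row=5, col=1)
  Distance 6: (row=0, col=1), (row=3, col=0), (row=6, col=1)
  Distance 7: (row=0, col=0), (row=6, col=0), (row=6, col=2)
  Distance 8: (row=6, col=3)
  Distance 9: (row=5, col=3)
Total reachable: 20 (grid has 20 open cells total)

Answer: Reachable cells: 20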